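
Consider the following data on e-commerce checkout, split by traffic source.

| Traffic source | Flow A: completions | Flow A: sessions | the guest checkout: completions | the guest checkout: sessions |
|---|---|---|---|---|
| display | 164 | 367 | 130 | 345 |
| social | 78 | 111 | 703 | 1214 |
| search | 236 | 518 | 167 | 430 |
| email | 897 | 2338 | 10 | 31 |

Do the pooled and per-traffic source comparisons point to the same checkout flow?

No

Display: Flow A 164/367 = 44.7%, the guest checkout 130/345 = 37.7% → Flow A
Social: Flow A 78/111 = 70.3%, the guest checkout 703/1214 = 57.9% → Flow A
Search: Flow A 236/518 = 45.6%, the guest checkout 167/430 = 38.8% → Flow A
Email: Flow A 897/2338 = 38.4%, the guest checkout 10/31 = 32.3% → Flow A
Overall: Flow A 1375/3334 = 41.2%, the guest checkout 1010/2020 = 50.0% → the guest checkout
Flow A wins each traffic group but the guest checkout wins overall — the comparison reverses. Flow A's sessions skew toward email, which has a lower base rate.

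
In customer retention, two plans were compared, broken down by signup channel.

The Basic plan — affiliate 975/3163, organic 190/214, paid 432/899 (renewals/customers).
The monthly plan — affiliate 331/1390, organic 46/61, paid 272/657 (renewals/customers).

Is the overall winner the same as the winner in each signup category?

Affiliate: the Basic plan 975/3163 = 30.8%, the monthly plan 331/1390 = 23.8% → the Basic plan
Organic: the Basic plan 190/214 = 88.8%, the monthly plan 46/61 = 75.4% → the Basic plan
Paid: the Basic plan 432/899 = 48.1%, the monthly plan 272/657 = 41.4% → the Basic plan
Overall: the Basic plan 1597/4276 = 37.3%, the monthly plan 649/2108 = 30.8% → the Basic plan
The Basic plan wins overall and in every signup group — no reversal.

Yes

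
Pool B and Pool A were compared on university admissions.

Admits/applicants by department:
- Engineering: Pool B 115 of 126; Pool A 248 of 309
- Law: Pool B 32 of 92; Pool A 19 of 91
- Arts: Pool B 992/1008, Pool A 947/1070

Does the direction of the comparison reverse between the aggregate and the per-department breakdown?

Engineering: Pool B 115/126 = 91.3%, Pool A 248/309 = 80.3% → Pool B
Law: Pool B 32/92 = 34.8%, Pool A 19/91 = 20.9% → Pool B
Arts: Pool B 992/1008 = 98.4%, Pool A 947/1070 = 88.5% → Pool B
Overall: Pool B 1139/1226 = 92.9%, Pool A 1214/1470 = 82.6% → Pool B
Pool B wins overall and in every department group — no reversal.

No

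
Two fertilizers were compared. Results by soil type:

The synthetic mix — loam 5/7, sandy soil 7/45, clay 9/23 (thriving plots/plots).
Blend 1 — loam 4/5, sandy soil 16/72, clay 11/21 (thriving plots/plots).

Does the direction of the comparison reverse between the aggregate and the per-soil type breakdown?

No

Loam: the synthetic mix 5/7 = 71.4%, Blend 1 4/5 = 80.0% → Blend 1
Sandy soil: the synthetic mix 7/45 = 15.6%, Blend 1 16/72 = 22.2% → Blend 1
Clay: the synthetic mix 9/23 = 39.1%, Blend 1 11/21 = 52.4% → Blend 1
Overall: the synthetic mix 21/75 = 28.0%, Blend 1 31/98 = 31.6% → Blend 1
Blend 1 wins overall and in every soil group — no reversal.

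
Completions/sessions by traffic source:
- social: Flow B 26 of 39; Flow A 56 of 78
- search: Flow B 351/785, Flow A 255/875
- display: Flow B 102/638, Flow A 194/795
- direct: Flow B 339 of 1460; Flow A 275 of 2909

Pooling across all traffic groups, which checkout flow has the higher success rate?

Flow B

Social: Flow B 26/39 = 66.7%, Flow A 56/78 = 71.8% → Flow A
Search: Flow B 351/785 = 44.7%, Flow A 255/875 = 29.1% → Flow B
Display: Flow B 102/638 = 16.0%, Flow A 194/795 = 24.4% → Flow A
Direct: Flow B 339/1460 = 23.2%, Flow A 275/2909 = 9.5% → Flow B
Overall: Flow B 818/2922 = 28.0%, Flow A 780/4657 = 16.7% → Flow B
(Neither sweeps every traffic group, but Flow B has the higher pooled rate.)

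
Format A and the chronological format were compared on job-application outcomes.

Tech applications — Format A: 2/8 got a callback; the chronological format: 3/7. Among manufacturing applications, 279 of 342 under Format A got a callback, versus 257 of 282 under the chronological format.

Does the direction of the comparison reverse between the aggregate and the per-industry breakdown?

No

Tech: Format A 2/8 = 25.0%, the chronological format 3/7 = 42.9% → the chronological format
Manufacturing: Format A 279/342 = 81.6%, the chronological format 257/282 = 91.1% → the chronological format
Overall: Format A 281/350 = 80.3%, the chronological format 260/289 = 90.0% → the chronological format
The chronological format wins overall and in every industry group — no reversal.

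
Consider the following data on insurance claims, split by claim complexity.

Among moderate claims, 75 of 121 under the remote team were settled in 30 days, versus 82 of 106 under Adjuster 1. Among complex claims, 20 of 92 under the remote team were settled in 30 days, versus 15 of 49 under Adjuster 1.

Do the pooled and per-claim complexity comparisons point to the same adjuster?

Moderate: the remote team 75/121 = 62.0%, Adjuster 1 82/106 = 77.4% → Adjuster 1
Complex: the remote team 20/92 = 21.7%, Adjuster 1 15/49 = 30.6% → Adjuster 1
Overall: the remote team 95/213 = 44.6%, Adjuster 1 97/155 = 62.6% → Adjuster 1
Adjuster 1 wins overall and in every claim group — no reversal.

Yes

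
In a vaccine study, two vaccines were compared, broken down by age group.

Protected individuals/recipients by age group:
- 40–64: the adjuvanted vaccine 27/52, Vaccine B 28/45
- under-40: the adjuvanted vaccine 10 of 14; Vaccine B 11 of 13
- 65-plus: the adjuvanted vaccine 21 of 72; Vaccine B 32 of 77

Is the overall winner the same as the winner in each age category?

Yes

40–64: the adjuvanted vaccine 27/52 = 51.9%, Vaccine B 28/45 = 62.2% → Vaccine B
Under-40: the adjuvanted vaccine 10/14 = 71.4%, Vaccine B 11/13 = 84.6% → Vaccine B
65-plus: the adjuvanted vaccine 21/72 = 29.2%, Vaccine B 32/77 = 41.6% → Vaccine B
Overall: the adjuvanted vaccine 58/138 = 42.0%, Vaccine B 71/135 = 52.6% → Vaccine B
Vaccine B wins overall and in every age group — no reversal.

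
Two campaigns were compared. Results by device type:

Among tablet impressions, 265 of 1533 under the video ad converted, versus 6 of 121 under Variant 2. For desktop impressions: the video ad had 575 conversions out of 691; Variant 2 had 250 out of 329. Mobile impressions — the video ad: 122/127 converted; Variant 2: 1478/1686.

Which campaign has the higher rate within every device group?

the video ad

Tablet: the video ad 265/1533 = 17.3%, Variant 2 6/121 = 5.0% → the video ad
Desktop: the video ad 575/691 = 83.2%, Variant 2 250/329 = 76.0% → the video ad
Mobile: the video ad 122/127 = 96.1%, Variant 2 1478/1686 = 87.7% → the video ad
The video ad has the higher rate in all 3 groups.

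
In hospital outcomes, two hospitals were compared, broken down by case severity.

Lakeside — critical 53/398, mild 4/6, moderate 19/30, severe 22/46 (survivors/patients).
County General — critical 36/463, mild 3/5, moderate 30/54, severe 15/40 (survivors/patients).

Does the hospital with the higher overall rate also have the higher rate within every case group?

Critical: Lakeside 53/398 = 13.3%, County General 36/463 = 7.8% → Lakeside
Mild: Lakeside 4/6 = 66.7%, County General 3/5 = 60.0% → Lakeside
Moderate: Lakeside 19/30 = 63.3%, County General 30/54 = 55.6% → Lakeside
Severe: Lakeside 22/46 = 47.8%, County General 15/40 = 37.5% → Lakeside
Overall: Lakeside 98/480 = 20.4%, County General 84/562 = 14.9% → Lakeside
Lakeside wins overall and in every case group — no reversal.

Yes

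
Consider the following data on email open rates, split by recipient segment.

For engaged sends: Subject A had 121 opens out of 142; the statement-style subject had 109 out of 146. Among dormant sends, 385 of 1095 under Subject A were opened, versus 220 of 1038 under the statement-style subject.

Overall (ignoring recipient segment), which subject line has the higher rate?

Engaged: Subject A 121/142 = 85.2%, the statement-style subject 109/146 = 74.7% → Subject A
Dormant: Subject A 385/1095 = 35.2%, the statement-style subject 220/1038 = 21.2% → Subject A
Overall: Subject A 506/1237 = 40.9%, the statement-style subject 329/1184 = 27.8% → Subject A

Subject A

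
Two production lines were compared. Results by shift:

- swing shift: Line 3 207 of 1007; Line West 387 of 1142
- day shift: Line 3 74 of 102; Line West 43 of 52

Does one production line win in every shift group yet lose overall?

Swing shift: Line 3 207/1007 = 20.6%, Line West 387/1142 = 33.9% → Line West
Day shift: Line 3 74/102 = 72.5%, Line West 43/52 = 82.7% → Line West
Overall: Line 3 281/1109 = 25.3%, Line West 430/1194 = 36.0% → Line West
Line West wins overall and in every shift group — no reversal.

No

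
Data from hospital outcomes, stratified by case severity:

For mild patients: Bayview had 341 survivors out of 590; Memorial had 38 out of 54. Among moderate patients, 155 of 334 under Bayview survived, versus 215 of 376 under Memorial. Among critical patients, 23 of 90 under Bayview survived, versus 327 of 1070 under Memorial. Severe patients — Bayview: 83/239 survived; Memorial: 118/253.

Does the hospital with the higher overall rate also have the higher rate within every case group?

No

Mild: Bayview 341/590 = 57.8%, Memorial 38/54 = 70.4% → Memorial
Moderate: Bayview 155/334 = 46.4%, Memorial 215/376 = 57.2% → Memorial
Critical: Bayview 23/90 = 25.6%, Memorial 327/1070 = 30.6% → Memorial
Severe: Bayview 83/239 = 34.7%, Memorial 118/253 = 46.6% → Memorial
Overall: Bayview 602/1253 = 48.0%, Memorial 698/1753 = 39.8% → Bayview
Memorial wins each case group but Bayview wins overall — the comparison reverses. Memorial's patients skew toward critical, which has a lower base rate.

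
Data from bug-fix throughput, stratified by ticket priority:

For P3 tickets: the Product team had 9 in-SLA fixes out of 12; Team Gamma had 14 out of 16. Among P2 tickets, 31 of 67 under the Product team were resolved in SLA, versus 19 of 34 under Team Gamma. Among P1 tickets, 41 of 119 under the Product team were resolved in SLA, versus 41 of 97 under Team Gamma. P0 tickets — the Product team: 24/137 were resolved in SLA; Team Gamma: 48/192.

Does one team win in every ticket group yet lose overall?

P3: the Product team 9/12 = 75.0%, Team Gamma 14/16 = 87.5% → Team Gamma
P2: the Product team 31/67 = 46.3%, Team Gamma 19/34 = 55.9% → Team Gamma
P1: the Product team 41/119 = 34.5%, Team Gamma 41/97 = 42.3% → Team Gamma
P0: the Product team 24/137 = 17.5%, Team Gamma 48/192 = 25.0% → Team Gamma
Overall: the Product team 105/335 = 31.3%, Team Gamma 122/339 = 36.0% → Team Gamma
Team Gamma wins overall and in every ticket group — no reversal.

No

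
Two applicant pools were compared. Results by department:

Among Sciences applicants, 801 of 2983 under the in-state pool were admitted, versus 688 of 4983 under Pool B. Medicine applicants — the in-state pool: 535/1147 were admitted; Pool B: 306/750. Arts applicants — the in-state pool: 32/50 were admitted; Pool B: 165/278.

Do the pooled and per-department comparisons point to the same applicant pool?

Yes

Sciences: the in-state pool 801/2983 = 26.9%, Pool B 688/4983 = 13.8% → the in-state pool
Medicine: the in-state pool 535/1147 = 46.6%, Pool B 306/750 = 40.8% → the in-state pool
Arts: the in-state pool 32/50 = 64.0%, Pool B 165/278 = 59.4% → the in-state pool
Overall: the in-state pool 1368/4180 = 32.7%, Pool B 1159/6011 = 19.3% → the in-state pool
The in-state pool wins overall and in every department group — no reversal.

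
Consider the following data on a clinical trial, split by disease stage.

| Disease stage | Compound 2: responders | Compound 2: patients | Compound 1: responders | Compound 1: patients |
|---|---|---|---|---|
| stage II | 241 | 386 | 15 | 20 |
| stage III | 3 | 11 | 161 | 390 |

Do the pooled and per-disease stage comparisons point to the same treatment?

Stage II: Compound 2 241/386 = 62.4%, Compound 1 15/20 = 75.0% → Compound 1
Stage III: Compound 2 3/11 = 27.3%, Compound 1 161/390 = 41.3% → Compound 1
Overall: Compound 2 244/397 = 61.5%, Compound 1 176/410 = 42.9% → Compound 2
Compound 1 wins each disease group but Compound 2 wins overall — the comparison reverses. Compound 1's patients skew toward stage III, which has a lower base rate.

No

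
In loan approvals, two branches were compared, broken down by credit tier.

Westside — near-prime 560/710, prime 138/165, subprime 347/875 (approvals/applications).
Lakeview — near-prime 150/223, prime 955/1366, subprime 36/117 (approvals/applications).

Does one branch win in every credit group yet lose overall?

Near-prime: Westside 560/710 = 78.9%, Lakeview 150/223 = 67.3% → Westside
Prime: Westside 138/165 = 83.6%, Lakeview 955/1366 = 69.9% → Westside
Subprime: Westside 347/875 = 39.7%, Lakeview 36/117 = 30.8% → Westside
Overall: Westside 1045/1750 = 59.7%, Lakeview 1141/1706 = 66.9% → Lakeview
Westside wins each credit group but Lakeview wins overall — the comparison reverses. Westside's applications skew toward subprime, which has a lower base rate.

Yes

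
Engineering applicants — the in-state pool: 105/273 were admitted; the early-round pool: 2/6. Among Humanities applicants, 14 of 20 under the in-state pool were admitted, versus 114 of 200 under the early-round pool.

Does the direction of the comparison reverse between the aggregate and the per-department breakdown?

Engineering: the in-state pool 105/273 = 38.5%, the early-round pool 2/6 = 33.3% → the in-state pool
Humanities: the in-state pool 14/20 = 70.0%, the early-round pool 114/200 = 57.0% → the in-state pool
Overall: the in-state pool 119/293 = 40.6%, the early-round pool 116/206 = 56.3% → the early-round pool
The in-state pool wins each department group but the early-round pool wins overall — the comparison reverses. The in-state pool's applicants skew toward Engineering, which has a lower base rate.

Yes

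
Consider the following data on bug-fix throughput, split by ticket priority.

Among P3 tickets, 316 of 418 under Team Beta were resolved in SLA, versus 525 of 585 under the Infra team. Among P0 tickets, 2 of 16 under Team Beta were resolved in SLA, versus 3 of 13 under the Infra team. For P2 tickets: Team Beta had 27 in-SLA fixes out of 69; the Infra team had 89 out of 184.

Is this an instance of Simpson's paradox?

No

P3: Team Beta 316/418 = 75.6%, the Infra team 525/585 = 89.7% → the Infra team
P0: Team Beta 2/16 = 12.5%, the Infra team 3/13 = 23.1% → the Infra team
P2: Team Beta 27/69 = 39.1%, the Infra team 89/184 = 48.4% → the Infra team
Overall: Team Beta 345/503 = 68.6%, the Infra team 617/782 = 78.9% → the Infra team
The Infra team wins overall and in every ticket group — no reversal.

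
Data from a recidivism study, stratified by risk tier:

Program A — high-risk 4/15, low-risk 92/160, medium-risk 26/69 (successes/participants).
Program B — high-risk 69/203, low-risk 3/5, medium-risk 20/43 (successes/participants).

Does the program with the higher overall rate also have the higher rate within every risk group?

High-risk: Program A 4/15 = 26.7%, Program B 69/203 = 34.0% → Program B
Low-risk: Program A 92/160 = 57.5%, Program B 3/5 = 60.0% → Program B
Medium-risk: Program A 26/69 = 37.7%, Program B 20/43 = 46.5% → Program B
Overall: Program A 122/244 = 50.0%, Program B 92/251 = 36.7% → Program A
Program B wins each risk group but Program A wins overall — the comparison reverses. Program B's participants skew toward high-risk, which has a lower base rate.

No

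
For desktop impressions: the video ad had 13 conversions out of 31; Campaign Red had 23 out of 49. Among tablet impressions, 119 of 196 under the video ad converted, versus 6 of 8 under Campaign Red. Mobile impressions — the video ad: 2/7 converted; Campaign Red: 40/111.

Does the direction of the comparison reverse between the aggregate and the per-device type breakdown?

Yes

Desktop: the video ad 13/31 = 41.9%, Campaign Red 23/49 = 46.9% → Campaign Red
Tablet: the video ad 119/196 = 60.7%, Campaign Red 6/8 = 75.0% → Campaign Red
Mobile: the video ad 2/7 = 28.6%, Campaign Red 40/111 = 36.0% → Campaign Red
Overall: the video ad 134/234 = 57.3%, Campaign Red 69/168 = 41.1% → the video ad
Campaign Red wins each device group but the video ad wins overall — the comparison reverses. Campaign Red's impressions skew toward mobile, which has a lower base rate.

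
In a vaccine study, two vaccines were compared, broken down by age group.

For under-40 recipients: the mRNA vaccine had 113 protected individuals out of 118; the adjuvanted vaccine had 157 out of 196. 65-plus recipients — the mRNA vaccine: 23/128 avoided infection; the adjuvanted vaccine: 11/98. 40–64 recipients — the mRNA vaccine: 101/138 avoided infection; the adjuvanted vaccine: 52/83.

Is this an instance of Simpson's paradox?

Under-40: the mRNA vaccine 113/118 = 95.8%, the adjuvanted vaccine 157/196 = 80.1% → the mRNA vaccine
65-plus: the mRNA vaccine 23/128 = 18.0%, the adjuvanted vaccine 11/98 = 11.2% → the mRNA vaccine
40–64: the mRNA vaccine 101/138 = 73.2%, the adjuvanted vaccine 52/83 = 62.7% → the mRNA vaccine
Overall: the mRNA vaccine 237/384 = 61.7%, the adjuvanted vaccine 220/377 = 58.4% → the mRNA vaccine
The mRNA vaccine wins overall and in every age group — no reversal.

No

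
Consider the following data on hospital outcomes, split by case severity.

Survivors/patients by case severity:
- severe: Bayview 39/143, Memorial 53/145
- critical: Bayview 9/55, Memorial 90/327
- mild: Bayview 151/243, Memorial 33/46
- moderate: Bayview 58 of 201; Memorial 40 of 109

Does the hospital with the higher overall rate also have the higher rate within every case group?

Severe: Bayview 39/143 = 27.3%, Memorial 53/145 = 36.6% → Memorial
Critical: Bayview 9/55 = 16.4%, Memorial 90/327 = 27.5% → Memorial
Mild: Bayview 151/243 = 62.1%, Memorial 33/46 = 71.7% → Memorial
Moderate: Bayview 58/201 = 28.9%, Memorial 40/109 = 36.7% → Memorial
Overall: Bayview 257/642 = 40.0%, Memorial 216/627 = 34.4% → Bayview
Memorial wins each case group but Bayview wins overall — the comparison reverses. Memorial's patients skew toward critical, which has a lower base rate.

No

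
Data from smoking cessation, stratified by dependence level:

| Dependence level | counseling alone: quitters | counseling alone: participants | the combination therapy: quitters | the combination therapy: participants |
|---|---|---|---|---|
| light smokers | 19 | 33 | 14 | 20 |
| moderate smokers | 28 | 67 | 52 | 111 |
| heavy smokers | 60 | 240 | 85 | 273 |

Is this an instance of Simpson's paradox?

Light smokers: counseling alone 19/33 = 57.6%, the combination therapy 14/20 = 70.0% → the combination therapy
Moderate smokers: counseling alone 28/67 = 41.8%, the combination therapy 52/111 = 46.8% → the combination therapy
Heavy smokers: counseling alone 60/240 = 25.0%, the combination therapy 85/273 = 31.1% → the combination therapy
Overall: counseling alone 107/340 = 31.5%, the combination therapy 151/404 = 37.4% → the combination therapy
The combination therapy wins overall and in every dependence group — no reversal.

No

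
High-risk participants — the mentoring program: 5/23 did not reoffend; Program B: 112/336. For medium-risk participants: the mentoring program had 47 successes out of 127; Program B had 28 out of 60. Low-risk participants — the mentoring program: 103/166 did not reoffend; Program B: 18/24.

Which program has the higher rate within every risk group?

High-risk: the mentoring program 5/23 = 21.7%, Program B 112/336 = 33.3% → Program B
Medium-risk: the mentoring program 47/127 = 37.0%, Program B 28/60 = 46.7% → Program B
Low-risk: the mentoring program 103/166 = 62.0%, Program B 18/24 = 75.0% → Program B
Program B has the higher rate in all 3 groups.

Program B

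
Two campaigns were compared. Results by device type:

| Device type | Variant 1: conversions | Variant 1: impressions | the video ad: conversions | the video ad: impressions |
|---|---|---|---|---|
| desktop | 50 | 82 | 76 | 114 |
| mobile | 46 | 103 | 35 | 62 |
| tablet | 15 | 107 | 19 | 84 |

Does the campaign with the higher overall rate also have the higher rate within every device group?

Desktop: Variant 1 50/82 = 61.0%, the video ad 76/114 = 66.7% → the video ad
Mobile: Variant 1 46/103 = 44.7%, the video ad 35/62 = 56.5% → the video ad
Tablet: Variant 1 15/107 = 14.0%, the video ad 19/84 = 22.6% → the video ad
Overall: Variant 1 111/292 = 38.0%, the video ad 130/260 = 50.0% → the video ad
The video ad wins overall and in every device group — no reversal.

Yes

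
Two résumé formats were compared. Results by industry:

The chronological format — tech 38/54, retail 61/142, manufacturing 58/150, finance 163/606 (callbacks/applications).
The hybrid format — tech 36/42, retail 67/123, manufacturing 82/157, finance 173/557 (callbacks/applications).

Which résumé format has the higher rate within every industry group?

Tech: the chronological format 38/54 = 70.4%, the hybrid format 36/42 = 85.7% → the hybrid format
Retail: the chronological format 61/142 = 43.0%, the hybrid format 67/123 = 54.5% → the hybrid format
Manufacturing: the chronological format 58/150 = 38.7%, the hybrid format 82/157 = 52.2% → the hybrid format
Finance: the chronological format 163/606 = 26.9%, the hybrid format 173/557 = 31.1% → the hybrid format
The hybrid format has the higher rate in all 4 groups.

the hybrid format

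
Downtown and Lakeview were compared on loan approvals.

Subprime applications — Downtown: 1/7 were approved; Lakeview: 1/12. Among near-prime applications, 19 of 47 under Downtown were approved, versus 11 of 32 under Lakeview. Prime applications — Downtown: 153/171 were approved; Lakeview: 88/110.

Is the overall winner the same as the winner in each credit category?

Subprime: Downtown 1/7 = 14.3%, Lakeview 1/12 = 8.3% → Downtown
Near-prime: Downtown 19/47 = 40.4%, Lakeview 11/32 = 34.4% → Downtown
Prime: Downtown 153/171 = 89.5%, Lakeview 88/110 = 80.0% → Downtown
Overall: Downtown 173/225 = 76.9%, Lakeview 100/154 = 64.9% → Downtown
Downtown wins overall and in every credit group — no reversal.

Yes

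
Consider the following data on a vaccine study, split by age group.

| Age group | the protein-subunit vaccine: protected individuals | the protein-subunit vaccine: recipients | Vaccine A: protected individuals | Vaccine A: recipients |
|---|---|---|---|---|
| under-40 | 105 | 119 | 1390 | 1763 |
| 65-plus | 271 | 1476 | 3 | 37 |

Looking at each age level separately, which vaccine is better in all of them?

the protein-subunit vaccine

Under-40: the protein-subunit vaccine 105/119 = 88.2%, Vaccine A 1390/1763 = 78.8% → the protein-subunit vaccine
65-plus: the protein-subunit vaccine 271/1476 = 18.4%, Vaccine A 3/37 = 8.1% → the protein-subunit vaccine
The protein-subunit vaccine has the higher rate in both groups.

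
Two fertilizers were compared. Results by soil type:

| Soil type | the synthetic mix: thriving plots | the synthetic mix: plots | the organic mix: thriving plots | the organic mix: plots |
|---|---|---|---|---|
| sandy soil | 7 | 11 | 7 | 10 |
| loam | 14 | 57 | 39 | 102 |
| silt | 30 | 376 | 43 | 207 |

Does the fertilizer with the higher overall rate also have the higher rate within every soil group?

Sandy soil: the synthetic mix 7/11 = 63.6%, the organic mix 7/10 = 70.0% → the organic mix
Loam: the synthetic mix 14/57 = 24.6%, the organic mix 39/102 = 38.2% → the organic mix
Silt: the synthetic mix 30/376 = 8.0%, the organic mix 43/207 = 20.8% → the organic mix
Overall: the synthetic mix 51/444 = 11.5%, the organic mix 89/319 = 27.9% → the organic mix
The organic mix wins overall and in every soil group — no reversal.

Yes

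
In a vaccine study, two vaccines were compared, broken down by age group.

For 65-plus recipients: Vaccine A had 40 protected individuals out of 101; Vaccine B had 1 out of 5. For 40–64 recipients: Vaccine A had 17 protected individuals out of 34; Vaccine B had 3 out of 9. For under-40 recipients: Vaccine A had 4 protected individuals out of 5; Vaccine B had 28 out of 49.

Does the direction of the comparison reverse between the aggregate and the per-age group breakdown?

65-plus: Vaccine A 40/101 = 39.6%, Vaccine B 1/5 = 20.0% → Vaccine A
40–64: Vaccine A 17/34 = 50.0%, Vaccine B 3/9 = 33.3% → Vaccine A
Under-40: Vaccine A 4/5 = 80.0%, Vaccine B 28/49 = 57.1% → Vaccine A
Overall: Vaccine A 61/140 = 43.6%, Vaccine B 32/63 = 50.8% → Vaccine B
Vaccine A wins each age group but Vaccine B wins overall — the comparison reverses. Vaccine A's recipients skew toward 65-plus, which has a lower base rate.

Yes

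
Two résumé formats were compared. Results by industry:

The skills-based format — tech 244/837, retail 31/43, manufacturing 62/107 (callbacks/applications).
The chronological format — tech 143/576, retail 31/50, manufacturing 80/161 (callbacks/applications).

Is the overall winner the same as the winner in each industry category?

Tech: the skills-based format 244/837 = 29.2%, the chronological format 143/576 = 24.8% → the skills-based format
Retail: the skills-based format 31/43 = 72.1%, the chronological format 31/50 = 62.0% → the skills-based format
Manufacturing: the skills-based format 62/107 = 57.9%, the chronological format 80/161 = 49.7% → the skills-based format
Overall: the skills-based format 337/987 = 34.1%, the chronological format 254/787 = 32.3% → the skills-based format
The skills-based format wins overall and in every industry group — no reversal.

Yes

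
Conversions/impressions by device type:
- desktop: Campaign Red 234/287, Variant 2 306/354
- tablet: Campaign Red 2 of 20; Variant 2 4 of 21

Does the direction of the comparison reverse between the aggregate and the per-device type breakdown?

No

Desktop: Campaign Red 234/287 = 81.5%, Variant 2 306/354 = 86.4% → Variant 2
Tablet: Campaign Red 2/20 = 10.0%, Variant 2 4/21 = 19.0% → Variant 2
Overall: Campaign Red 236/307 = 76.9%, Variant 2 310/375 = 82.7% → Variant 2
Variant 2 wins overall and in every device group — no reversal.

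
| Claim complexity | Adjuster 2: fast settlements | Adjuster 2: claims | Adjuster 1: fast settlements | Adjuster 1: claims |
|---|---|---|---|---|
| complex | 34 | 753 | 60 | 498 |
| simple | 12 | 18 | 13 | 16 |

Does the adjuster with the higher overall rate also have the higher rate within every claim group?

Yes

Complex: Adjuster 2 34/753 = 4.5%, Adjuster 1 60/498 = 12.0% → Adjuster 1
Simple: Adjuster 2 12/18 = 66.7%, Adjuster 1 13/16 = 81.2% → Adjuster 1
Overall: Adjuster 2 46/771 = 6.0%, Adjuster 1 73/514 = 14.2% → Adjuster 1
Adjuster 1 wins overall and in every claim group — no reversal.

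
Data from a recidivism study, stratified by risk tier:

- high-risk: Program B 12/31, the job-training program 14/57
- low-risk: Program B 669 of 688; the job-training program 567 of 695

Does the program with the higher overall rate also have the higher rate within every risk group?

High-risk: Program B 12/31 = 38.7%, the job-training program 14/57 = 24.6% → Program B
Low-risk: Program B 669/688 = 97.2%, the job-training program 567/695 = 81.6% → Program B
Overall: Program B 681/719 = 94.7%, the job-training program 581/752 = 77.3% → Program B
Program B wins overall and in every risk group — no reversal.

Yes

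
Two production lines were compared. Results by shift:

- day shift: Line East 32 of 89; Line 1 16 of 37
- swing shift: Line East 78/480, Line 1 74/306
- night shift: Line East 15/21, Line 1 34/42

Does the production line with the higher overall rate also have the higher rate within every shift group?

Yes

Day shift: Line East 32/89 = 36.0%, Line 1 16/37 = 43.2% → Line 1
Swing shift: Line East 78/480 = 16.2%, Line 1 74/306 = 24.2% → Line 1
Night shift: Line East 15/21 = 71.4%, Line 1 34/42 = 81.0% → Line 1
Overall: Line East 125/590 = 21.2%, Line 1 124/385 = 32.2% → Line 1
Line 1 wins overall and in every shift group — no reversal.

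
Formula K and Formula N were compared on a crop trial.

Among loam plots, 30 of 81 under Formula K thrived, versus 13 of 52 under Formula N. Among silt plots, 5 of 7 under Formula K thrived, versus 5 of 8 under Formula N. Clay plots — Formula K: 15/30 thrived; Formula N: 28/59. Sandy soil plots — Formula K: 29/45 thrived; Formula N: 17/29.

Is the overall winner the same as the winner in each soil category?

Loam: Formula K 30/81 = 37.0%, Formula N 13/52 = 25.0% → Formula K
Silt: Formula K 5/7 = 71.4%, Formula N 5/8 = 62.5% → Formula K
Clay: Formula K 15/30 = 50.0%, Formula N 28/59 = 47.5% → Formula K
Sandy soil: Formula K 29/45 = 64.4%, Formula N 17/29 = 58.6% → Formula K
Overall: Formula K 79/163 = 48.5%, Formula N 63/148 = 42.6% → Formula K
Formula K wins overall and in every soil group — no reversal.

Yes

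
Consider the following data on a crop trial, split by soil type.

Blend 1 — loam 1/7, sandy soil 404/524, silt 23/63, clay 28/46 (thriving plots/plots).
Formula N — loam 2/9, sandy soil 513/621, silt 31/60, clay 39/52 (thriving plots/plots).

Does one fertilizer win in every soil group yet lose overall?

Loam: Blend 1 1/7 = 14.3%, Formula N 2/9 = 22.2% → Formula N
Sandy soil: Blend 1 404/524 = 77.1%, Formula N 513/621 = 82.6% → Formula N
Silt: Blend 1 23/63 = 36.5%, Formula N 31/60 = 51.7% → Formula N
Clay: Blend 1 28/46 = 60.9%, Formula N 39/52 = 75.0% → Formula N
Overall: Blend 1 456/640 = 71.2%, Formula N 585/742 = 78.8% → Formula N
Formula N wins overall and in every soil group — no reversal.

No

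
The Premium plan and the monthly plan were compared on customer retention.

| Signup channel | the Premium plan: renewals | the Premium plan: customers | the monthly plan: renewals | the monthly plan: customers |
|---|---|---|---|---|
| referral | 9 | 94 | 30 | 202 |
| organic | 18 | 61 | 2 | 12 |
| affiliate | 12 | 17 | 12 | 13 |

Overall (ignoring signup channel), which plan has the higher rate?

Referral: the Premium plan 9/94 = 9.6%, the monthly plan 30/202 = 14.9% → the monthly plan
Organic: the Premium plan 18/61 = 29.5%, the monthly plan 2/12 = 16.7% → the Premium plan
Affiliate: the Premium plan 12/17 = 70.6%, the monthly plan 12/13 = 92.3% → the monthly plan
Overall: the Premium plan 39/172 = 22.7%, the monthly plan 44/227 = 19.4% → the Premium plan
(Neither sweeps every signup group, but the Premium plan has the higher pooled rate.)

the Premium plan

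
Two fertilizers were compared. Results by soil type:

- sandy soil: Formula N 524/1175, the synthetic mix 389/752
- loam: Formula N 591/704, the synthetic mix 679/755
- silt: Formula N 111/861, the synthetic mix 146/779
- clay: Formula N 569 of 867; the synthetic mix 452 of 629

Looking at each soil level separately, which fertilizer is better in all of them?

Sandy soil: Formula N 524/1175 = 44.6%, the synthetic mix 389/752 = 51.7% → the synthetic mix
Loam: Formula N 591/704 = 83.9%, the synthetic mix 679/755 = 89.9% → the synthetic mix
Silt: Formula N 111/861 = 12.9%, the synthetic mix 146/779 = 18.7% → the synthetic mix
Clay: Formula N 569/867 = 65.6%, the synthetic mix 452/629 = 71.9% → the synthetic mix
The synthetic mix has the higher rate in all 4 groups.

the synthetic mix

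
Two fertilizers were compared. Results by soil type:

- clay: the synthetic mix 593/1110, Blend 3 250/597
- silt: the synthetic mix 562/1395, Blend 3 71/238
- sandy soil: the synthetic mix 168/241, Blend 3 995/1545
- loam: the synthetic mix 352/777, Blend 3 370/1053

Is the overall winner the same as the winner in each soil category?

Clay: the synthetic mix 593/1110 = 53.4%, Blend 3 250/597 = 41.9% → the synthetic mix
Silt: the synthetic mix 562/1395 = 40.3%, Blend 3 71/238 = 29.8% → the synthetic mix
Sandy soil: the synthetic mix 168/241 = 69.7%, Blend 3 995/1545 = 64.4% → the synthetic mix
Loam: the synthetic mix 352/777 = 45.3%, Blend 3 370/1053 = 35.1% → the synthetic mix
Overall: the synthetic mix 1675/3523 = 47.5%, Blend 3 1686/3433 = 49.1% → Blend 3
The synthetic mix wins each soil group but Blend 3 wins overall — the comparison reverses. The synthetic mix's plots skew toward silt, which has a lower base rate.

No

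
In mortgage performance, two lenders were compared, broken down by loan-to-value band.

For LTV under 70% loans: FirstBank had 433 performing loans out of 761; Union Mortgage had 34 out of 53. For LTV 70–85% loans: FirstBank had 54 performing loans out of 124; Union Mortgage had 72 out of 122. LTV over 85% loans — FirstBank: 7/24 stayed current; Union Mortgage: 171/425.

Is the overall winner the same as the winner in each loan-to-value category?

LTV under 70%: FirstBank 433/761 = 56.9%, Union Mortgage 34/53 = 64.2% → Union Mortgage
LTV 70–85%: FirstBank 54/124 = 43.5%, Union Mortgage 72/122 = 59.0% → Union Mortgage
LTV over 85%: FirstBank 7/24 = 29.2%, Union Mortgage 171/425 = 40.2% → Union Mortgage
Overall: FirstBank 494/909 = 54.3%, Union Mortgage 277/600 = 46.2% → FirstBank
Union Mortgage wins each loan-to-value group but FirstBank wins overall — the comparison reverses. Union Mortgage's loans skew toward LTV over 85%, which has a lower base rate.

No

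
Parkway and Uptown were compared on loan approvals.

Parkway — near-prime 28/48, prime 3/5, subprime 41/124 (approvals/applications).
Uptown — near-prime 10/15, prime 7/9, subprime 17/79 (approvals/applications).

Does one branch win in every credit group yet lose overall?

No

Near-prime: Parkway 28/48 = 58.3%, Uptown 10/15 = 66.7% → Uptown
Prime: Parkway 3/5 = 60.0%, Uptown 7/9 = 77.8% → Uptown
Subprime: Parkway 41/124 = 33.1%, Uptown 17/79 = 21.5% → Parkway
Overall: Parkway 72/177 = 40.7%, Uptown 34/103 = 33.0% → Parkway
Neither sweeps: Parkway wins 1 of 3 groups, Uptown wins 2. Parkway wins overall but not every group — no Simpson reversal.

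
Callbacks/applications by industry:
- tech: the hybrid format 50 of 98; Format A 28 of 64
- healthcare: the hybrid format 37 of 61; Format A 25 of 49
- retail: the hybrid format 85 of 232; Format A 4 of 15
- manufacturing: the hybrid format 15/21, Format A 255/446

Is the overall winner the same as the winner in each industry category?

Tech: the hybrid format 50/98 = 51.0%, Format A 28/64 = 43.8% → the hybrid format
Healthcare: the hybrid format 37/61 = 60.7%, Format A 25/49 = 51.0% → the hybrid format
Retail: the hybrid format 85/232 = 36.6%, Format A 4/15 = 26.7% → the hybrid format
Manufacturing: the hybrid format 15/21 = 71.4%, Format A 255/446 = 57.2% → the hybrid format
Overall: the hybrid format 187/412 = 45.4%, Format A 312/574 = 54.4% → Format A
The hybrid format wins each industry group but Format A wins overall — the comparison reverses. The hybrid format's applications skew toward retail, which has a lower base rate.

No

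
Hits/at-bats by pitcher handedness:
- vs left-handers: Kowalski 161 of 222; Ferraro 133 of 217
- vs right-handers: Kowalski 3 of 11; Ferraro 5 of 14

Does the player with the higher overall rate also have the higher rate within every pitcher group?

Vs left-handers: Kowalski 161/222 = 72.5%, Ferraro 133/217 = 61.3% → Kowalski
Vs right-handers: Kowalski 3/11 = 27.3%, Ferraro 5/14 = 35.7% → Ferraro
Overall: Kowalski 164/233 = 70.4%, Ferraro 138/231 = 59.7% → Kowalski
Neither sweeps: Kowalski wins 1 of 2 groups, Ferraro wins 1. Kowalski wins overall but not every group — no Simpson reversal.

No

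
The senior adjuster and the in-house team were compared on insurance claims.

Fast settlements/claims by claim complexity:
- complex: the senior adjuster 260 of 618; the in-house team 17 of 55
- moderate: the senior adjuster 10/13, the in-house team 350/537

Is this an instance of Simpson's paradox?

Yes

Complex: the senior adjuster 260/618 = 42.1%, the in-house team 17/55 = 30.9% → the senior adjuster
Moderate: the senior adjuster 10/13 = 76.9%, the in-house team 350/537 = 65.2% → the senior adjuster
Overall: the senior adjuster 270/631 = 42.8%, the in-house team 367/592 = 62.0% → the in-house team
The senior adjuster wins each claim group but the in-house team wins overall — the comparison reverses. The senior adjuster's claims skew toward complex, which has a lower base rate.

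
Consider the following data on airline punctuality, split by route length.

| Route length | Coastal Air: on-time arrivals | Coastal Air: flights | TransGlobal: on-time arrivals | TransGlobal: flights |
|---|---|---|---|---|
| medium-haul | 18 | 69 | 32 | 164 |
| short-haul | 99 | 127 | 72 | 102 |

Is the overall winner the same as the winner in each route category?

Medium-haul: Coastal Air 18/69 = 26.1%, TransGlobal 32/164 = 19.5% → Coastal Air
Short-haul: Coastal Air 99/127 = 78.0%, TransGlobal 72/102 = 70.6% → Coastal Air
Overall: Coastal Air 117/196 = 59.7%, TransGlobal 104/266 = 39.1% → Coastal Air
Coastal Air wins overall and in every route group — no reversal.

Yes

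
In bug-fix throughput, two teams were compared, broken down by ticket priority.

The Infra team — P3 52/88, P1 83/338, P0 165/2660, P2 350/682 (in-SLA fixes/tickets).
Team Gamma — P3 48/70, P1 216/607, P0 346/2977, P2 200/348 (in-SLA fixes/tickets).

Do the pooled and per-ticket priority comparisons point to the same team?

P3: the Infra team 52/88 = 59.1%, Team Gamma 48/70 = 68.6% → Team Gamma
P1: the Infra team 83/338 = 24.6%, Team Gamma 216/607 = 35.6% → Team Gamma
P0: the Infra team 165/2660 = 6.2%, Team Gamma 346/2977 = 11.6% → Team Gamma
P2: the Infra team 350/682 = 51.3%, Team Gamma 200/348 = 57.5% → Team Gamma
Overall: the Infra team 650/3768 = 17.3%, Team Gamma 810/4002 = 20.2% → Team Gamma
Team Gamma wins overall and in every ticket group — no reversal.

Yes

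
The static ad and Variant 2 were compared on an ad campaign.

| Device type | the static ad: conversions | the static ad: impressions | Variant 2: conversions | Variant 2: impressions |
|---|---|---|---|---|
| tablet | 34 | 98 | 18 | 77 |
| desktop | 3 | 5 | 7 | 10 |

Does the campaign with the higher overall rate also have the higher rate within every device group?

No

Tablet: the static ad 34/98 = 34.7%, Variant 2 18/77 = 23.4% → the static ad
Desktop: the static ad 3/5 = 60.0%, Variant 2 7/10 = 70.0% → Variant 2
Overall: the static ad 37/103 = 35.9%, Variant 2 25/87 = 28.7% → the static ad
Neither sweeps: the static ad wins 1 of 2 groups, Variant 2 wins 1. The static ad wins overall but not every group — no Simpson reversal.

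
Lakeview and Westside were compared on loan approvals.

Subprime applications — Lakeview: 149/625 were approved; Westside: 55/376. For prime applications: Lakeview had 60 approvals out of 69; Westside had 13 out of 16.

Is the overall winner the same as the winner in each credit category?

Subprime: Lakeview 149/625 = 23.8%, Westside 55/376 = 14.6% → Lakeview
Prime: Lakeview 60/69 = 87.0%, Westside 13/16 = 81.2% → Lakeview
Overall: Lakeview 209/694 = 30.1%, Westside 68/392 = 17.3% → Lakeview
Lakeview wins overall and in every credit group — no reversal.

Yes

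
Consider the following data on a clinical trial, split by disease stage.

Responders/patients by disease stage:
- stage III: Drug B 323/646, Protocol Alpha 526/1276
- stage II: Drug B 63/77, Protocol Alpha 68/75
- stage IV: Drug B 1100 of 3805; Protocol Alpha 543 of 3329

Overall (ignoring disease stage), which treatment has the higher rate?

Stage III: Drug B 323/646 = 50.0%, Protocol Alpha 526/1276 = 41.2% → Drug B
Stage II: Drug B 63/77 = 81.8%, Protocol Alpha 68/75 = 90.7% → Protocol Alpha
Stage IV: Drug B 1100/3805 = 28.9%, Protocol Alpha 543/3329 = 16.3% → Drug B
Overall: Drug B 1486/4528 = 32.8%, Protocol Alpha 1137/4680 = 24.3% → Drug B
(Neither sweeps every disease group, but Drug B has the higher pooled rate.)

Drug B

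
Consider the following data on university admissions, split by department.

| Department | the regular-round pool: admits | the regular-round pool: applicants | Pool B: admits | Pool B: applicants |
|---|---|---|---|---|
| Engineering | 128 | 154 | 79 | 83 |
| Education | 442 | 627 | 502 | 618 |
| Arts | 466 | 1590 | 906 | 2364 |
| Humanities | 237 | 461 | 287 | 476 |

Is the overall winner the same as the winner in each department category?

Yes

Engineering: the regular-round pool 128/154 = 83.1%, Pool B 79/83 = 95.2% → Pool B
Education: the regular-round pool 442/627 = 70.5%, Pool B 502/618 = 81.2% → Pool B
Arts: the regular-round pool 466/1590 = 29.3%, Pool B 906/2364 = 38.3% → Pool B
Humanities: the regular-round pool 237/461 = 51.4%, Pool B 287/476 = 60.3% → Pool B
Overall: the regular-round pool 1273/2832 = 45.0%, Pool B 1774/3541 = 50.1% → Pool B
Pool B wins overall and in every department group — no reversal.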